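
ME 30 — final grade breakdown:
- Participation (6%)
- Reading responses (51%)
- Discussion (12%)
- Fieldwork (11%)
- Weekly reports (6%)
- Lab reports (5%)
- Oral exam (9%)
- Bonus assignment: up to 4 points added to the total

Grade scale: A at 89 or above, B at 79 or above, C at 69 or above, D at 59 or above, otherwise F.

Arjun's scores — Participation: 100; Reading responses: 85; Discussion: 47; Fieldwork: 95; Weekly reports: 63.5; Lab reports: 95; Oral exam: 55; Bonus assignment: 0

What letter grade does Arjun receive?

C

Weighted total:
  Participation 100 × 0.06 = 6
  Reading responses 85 × 0.51 = 43.35
  Discussion 47 × 0.12 = 5.64
  Fieldwork 95 × 0.11 = 10.45
  Weekly reports 63.5 × 0.06 = 3.81
  Lab reports 95 × 0.05 = 4.75
  Oral exam 55 × 0.09 = 4.95
Sum = 78.95
Bonus assignment: 78.95 + 0 = 78.95
78.95 is ≥ 69 and < 79 → C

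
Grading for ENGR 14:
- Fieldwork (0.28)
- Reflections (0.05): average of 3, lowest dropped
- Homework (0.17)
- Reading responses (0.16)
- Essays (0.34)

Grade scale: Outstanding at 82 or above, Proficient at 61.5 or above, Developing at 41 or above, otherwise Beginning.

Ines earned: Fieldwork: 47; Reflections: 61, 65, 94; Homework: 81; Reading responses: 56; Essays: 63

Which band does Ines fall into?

Reflections: drop 61 → average of remaining 2 = 159/2 = 79.5
Weighted total:
  Fieldwork 47 × 0.28 = 13.16
  Reflections 79.5 × 0.05 = 3.975
  Homework 81 × 0.17 = 13.77
  Reading responses 56 × 0.16 = 8.96
  Essays 63 × 0.34 = 21.42
Sum = 61.285
61.285 is ≥ 41 and < 61.5 → Developing

Developing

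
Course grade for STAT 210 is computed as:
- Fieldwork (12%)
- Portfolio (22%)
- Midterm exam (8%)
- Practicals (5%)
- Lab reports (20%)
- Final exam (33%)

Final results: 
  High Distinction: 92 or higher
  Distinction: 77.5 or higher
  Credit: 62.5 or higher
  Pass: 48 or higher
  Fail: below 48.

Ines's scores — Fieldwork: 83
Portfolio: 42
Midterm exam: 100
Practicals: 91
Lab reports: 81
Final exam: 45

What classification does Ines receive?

Weighted total:
  Fieldwork 83 × 0.12 = 9.96
  Portfolio 42 × 0.22 = 9.24
  Midterm exam 100 × 0.08 = 8
  Practicals 91 × 0.05 = 4.55
  Lab reports 81 × 0.2 = 16.2
  Final exam 45 × 0.33 = 14.85
Sum = 62.8
62.8 is ≥ 62.5 and < 77.5 → Credit

Credit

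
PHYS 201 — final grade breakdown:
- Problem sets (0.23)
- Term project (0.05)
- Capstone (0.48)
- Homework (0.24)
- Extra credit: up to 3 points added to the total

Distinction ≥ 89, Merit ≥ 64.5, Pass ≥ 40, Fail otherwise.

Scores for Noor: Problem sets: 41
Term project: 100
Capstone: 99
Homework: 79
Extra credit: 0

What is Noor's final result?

Weighted total:
  Problem sets 41 × 0.23 = 9.43
  Term project 100 × 0.05 = 5
  Capstone 99 × 0.48 = 47.52
  Homework 79 × 0.24 = 18.96
Sum = 80.91
Extra credit: 80.91 + 0 = 80.91
80.91 is ≥ 64.5 and < 89 → Merit

Merit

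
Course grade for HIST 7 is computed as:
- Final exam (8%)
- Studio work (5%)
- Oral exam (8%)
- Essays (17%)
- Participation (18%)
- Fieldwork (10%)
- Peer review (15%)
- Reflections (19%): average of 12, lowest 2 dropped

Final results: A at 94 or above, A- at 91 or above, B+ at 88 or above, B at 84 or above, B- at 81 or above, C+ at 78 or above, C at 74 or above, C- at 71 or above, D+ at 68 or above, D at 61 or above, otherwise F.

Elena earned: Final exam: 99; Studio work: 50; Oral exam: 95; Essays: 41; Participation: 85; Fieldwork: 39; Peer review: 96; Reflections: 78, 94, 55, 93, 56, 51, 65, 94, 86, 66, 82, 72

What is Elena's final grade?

Reflections: drop 51, 55 → average of remaining 10 = 786/10 = 78.6
Weighted total:
  Final exam 99 × 0.08 = 7.92
  Studio work 50 × 0.05 = 2.5
  Oral exam 95 × 0.08 = 7.6
  Essays 41 × 0.17 = 6.97
  Participation 85 × 0.18 = 15.3
  Fieldwork 39 × 0.1 = 3.9
  Peer review 96 × 0.15 = 14.4
  Reflections 78.6 × 0.19 = 14.934
Sum = 73.524
73.524 is ≥ 71 and < 74 → C-

C-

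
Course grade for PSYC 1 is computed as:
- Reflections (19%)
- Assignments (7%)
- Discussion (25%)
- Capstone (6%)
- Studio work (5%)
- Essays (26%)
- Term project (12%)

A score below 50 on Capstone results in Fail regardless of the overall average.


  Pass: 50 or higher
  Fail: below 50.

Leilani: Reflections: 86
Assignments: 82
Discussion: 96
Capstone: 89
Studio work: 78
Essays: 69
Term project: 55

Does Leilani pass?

Pass

Capstone score 89 ≥ 50: minimum met.
Weighted total:
  Reflections 86 × 0.19 = 16.34
  Assignments 82 × 0.07 = 5.74
  Discussion 96 × 0.25 = 24
  Capstone 89 × 0.06 = 5.34
  Studio work 78 × 0.05 = 3.9
  Essays 69 × 0.26 = 17.94
  Term project 55 × 0.12 = 6.6
Sum = 79.86
79.86 ≥ 50 → Pass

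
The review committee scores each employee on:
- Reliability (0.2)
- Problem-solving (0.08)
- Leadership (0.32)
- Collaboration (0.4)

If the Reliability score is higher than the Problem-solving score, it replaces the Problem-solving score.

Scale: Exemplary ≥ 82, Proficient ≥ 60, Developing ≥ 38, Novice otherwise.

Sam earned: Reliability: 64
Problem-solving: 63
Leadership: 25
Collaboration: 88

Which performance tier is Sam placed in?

Proficient

Reliability (64) > Problem-solving (63), so Problem-solving counts as 64.
Weighted total:
  Reliability 64 × 0.2 = 12.8
  Problem-solving 64 × 0.08 = 5.12
  Leadership 25 × 0.32 = 8
  Collaboration 88 × 0.4 = 35.2
Sum = 61.12
61.12 is ≥ 60 and < 82 → Proficient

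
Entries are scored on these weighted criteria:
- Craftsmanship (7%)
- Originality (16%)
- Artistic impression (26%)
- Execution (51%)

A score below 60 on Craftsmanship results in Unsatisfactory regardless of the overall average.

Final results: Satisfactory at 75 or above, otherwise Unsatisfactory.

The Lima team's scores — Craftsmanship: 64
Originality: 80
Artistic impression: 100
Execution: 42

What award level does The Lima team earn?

Craftsmanship score 64 ≥ 60: minimum met.
Weighted total:
  Craftsmanship 64 × 0.07 = 4.48
  Originality 80 × 0.16 = 12.8
  Artistic impression 100 × 0.26 = 26
  Execution 42 × 0.51 = 21.42
Sum = 64.7
64.7 < 75 → Unsatisfactory

Unsatisfactory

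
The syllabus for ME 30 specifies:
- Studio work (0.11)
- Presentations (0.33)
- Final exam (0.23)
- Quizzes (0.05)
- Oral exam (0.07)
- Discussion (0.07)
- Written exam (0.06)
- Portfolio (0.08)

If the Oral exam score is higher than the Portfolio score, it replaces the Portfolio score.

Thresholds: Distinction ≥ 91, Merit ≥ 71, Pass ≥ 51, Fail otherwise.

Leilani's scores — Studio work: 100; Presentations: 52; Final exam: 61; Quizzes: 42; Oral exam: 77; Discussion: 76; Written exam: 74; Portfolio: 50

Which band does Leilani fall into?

Oral exam (77) > Portfolio (50), so Portfolio counts as 77.
Weighted total:
  Studio work 100 × 0.11 = 11
  Presentations 52 × 0.33 = 17.16
  Final exam 61 × 0.23 = 14.03
  Quizzes 42 × 0.05 = 2.1
  Oral exam 77 × 0.07 = 5.39
  Discussion 76 × 0.07 = 5.32
  Written exam 74 × 0.06 = 4.44
  Portfolio 77 × 0.08 = 6.16
Sum = 65.6
65.6 is ≥ 51 and < 71 → Pass

Pass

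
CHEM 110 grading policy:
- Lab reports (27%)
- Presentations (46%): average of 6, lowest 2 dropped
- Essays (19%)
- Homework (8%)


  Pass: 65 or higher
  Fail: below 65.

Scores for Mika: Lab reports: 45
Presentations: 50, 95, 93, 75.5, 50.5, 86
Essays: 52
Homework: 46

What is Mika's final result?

Presentations: drop 50, 50.5 → average of remaining 4 = 349.5/4 = 87.375
Weighted total:
  Lab reports 45 × 0.27 = 12.15
  Presentations 87.375 × 0.46 = 40.1925
  Essays 52 × 0.19 = 9.88
  Homework 46 × 0.08 = 3.68
Sum = 65.9025
65.9025 ≥ 65 → Pass

Pass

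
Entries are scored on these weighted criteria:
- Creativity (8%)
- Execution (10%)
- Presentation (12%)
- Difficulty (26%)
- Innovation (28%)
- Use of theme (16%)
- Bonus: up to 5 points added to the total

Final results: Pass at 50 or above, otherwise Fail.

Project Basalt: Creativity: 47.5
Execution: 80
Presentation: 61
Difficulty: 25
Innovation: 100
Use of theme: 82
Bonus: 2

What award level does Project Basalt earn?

Weighted total:
  Creativity 47.5 × 0.08 = 3.8
  Execution 80 × 0.1 = 8
  Presentation 61 × 0.12 = 7.32
  Difficulty 25 × 0.26 = 6.5
  Innovation 100 × 0.28 = 28
  Use of theme 82 × 0.16 = 13.12
Sum = 66.74
Bonus: 66.74 + 2 = 68.74
68.74 ≥ 50 → Pass

Pass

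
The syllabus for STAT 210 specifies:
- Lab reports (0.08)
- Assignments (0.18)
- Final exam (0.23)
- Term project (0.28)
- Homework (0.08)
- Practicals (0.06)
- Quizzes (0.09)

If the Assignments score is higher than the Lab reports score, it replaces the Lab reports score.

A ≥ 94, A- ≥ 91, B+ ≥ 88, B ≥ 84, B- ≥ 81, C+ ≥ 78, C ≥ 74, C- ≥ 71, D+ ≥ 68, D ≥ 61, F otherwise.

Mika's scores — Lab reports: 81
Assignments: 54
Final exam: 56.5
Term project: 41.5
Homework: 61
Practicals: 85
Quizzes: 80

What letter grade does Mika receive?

Assignments (54) ≤ Lab reports (81), so Lab reports stays at 81.
Weighted total:
  Lab reports 81 × 0.08 = 6.48
  Assignments 54 × 0.18 = 9.72
  Final exam 56.5 × 0.23 = 12.995
  Term project 41.5 × 0.28 = 11.62
  Homework 61 × 0.08 = 4.88
  Practicals 85 × 0.06 = 5.1
  Quizzes 80 × 0.09 = 7.2
Sum = 57.995
57.995 < 61 → F

F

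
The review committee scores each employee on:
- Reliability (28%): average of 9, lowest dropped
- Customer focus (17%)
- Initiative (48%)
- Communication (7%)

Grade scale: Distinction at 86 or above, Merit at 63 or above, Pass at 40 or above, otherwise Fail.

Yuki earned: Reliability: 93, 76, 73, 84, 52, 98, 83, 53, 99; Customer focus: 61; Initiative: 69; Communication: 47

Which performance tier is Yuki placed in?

Merit

Reliability: drop 52 → average of remaining 8 = 659/8 = 82.375
Weighted total:
  Reliability 82.375 × 0.28 = 23.065
  Customer focus 61 × 0.17 = 10.37
  Initiative 69 × 0.48 = 33.12
  Communication 47 × 0.07 = 3.29
Sum = 69.845
69.845 is ≥ 63 and < 86 → Merit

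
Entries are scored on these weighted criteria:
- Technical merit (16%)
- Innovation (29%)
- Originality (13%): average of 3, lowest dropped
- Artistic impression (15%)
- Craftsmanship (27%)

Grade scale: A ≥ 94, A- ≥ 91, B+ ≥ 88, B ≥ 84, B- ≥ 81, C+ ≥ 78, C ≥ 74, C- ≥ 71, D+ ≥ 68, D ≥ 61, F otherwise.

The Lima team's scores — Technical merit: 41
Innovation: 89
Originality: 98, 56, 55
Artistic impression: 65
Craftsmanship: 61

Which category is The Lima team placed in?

D+

Originality: drop 55 → average of remaining 2 = 154/2 = 77
Weighted total:
  Technical merit 41 × 0.16 = 6.56
  Innovation 89 × 0.29 = 25.81
  Originality 77 × 0.13 = 10.01
  Artistic impression 65 × 0.15 = 9.75
  Craftsmanship 61 × 0.27 = 16.47
Sum = 68.6
68.6 is ≥ 68 and < 71 → D+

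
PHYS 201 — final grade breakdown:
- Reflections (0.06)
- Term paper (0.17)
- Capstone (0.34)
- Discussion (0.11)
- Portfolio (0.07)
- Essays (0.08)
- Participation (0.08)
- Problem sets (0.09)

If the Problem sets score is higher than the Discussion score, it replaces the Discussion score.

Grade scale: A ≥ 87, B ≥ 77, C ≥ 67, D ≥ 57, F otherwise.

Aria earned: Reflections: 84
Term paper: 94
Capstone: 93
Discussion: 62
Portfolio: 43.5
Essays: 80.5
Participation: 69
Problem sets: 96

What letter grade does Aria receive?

B

Problem sets (96) > Discussion (62), so Discussion counts as 96.
Weighted total:
  Reflections 84 × 0.06 = 5.04
  Term paper 94 × 0.17 = 15.98
  Capstone 93 × 0.34 = 31.62
  Discussion 96 × 0.11 = 10.56
  Portfolio 43.5 × 0.07 = 3.045
  Essays 80.5 × 0.08 = 6.44
  Participation 69 × 0.08 = 5.52
  Problem sets 96 × 0.09 = 8.64
Sum = 86.845
86.845 is ≥ 77 and < 87 → B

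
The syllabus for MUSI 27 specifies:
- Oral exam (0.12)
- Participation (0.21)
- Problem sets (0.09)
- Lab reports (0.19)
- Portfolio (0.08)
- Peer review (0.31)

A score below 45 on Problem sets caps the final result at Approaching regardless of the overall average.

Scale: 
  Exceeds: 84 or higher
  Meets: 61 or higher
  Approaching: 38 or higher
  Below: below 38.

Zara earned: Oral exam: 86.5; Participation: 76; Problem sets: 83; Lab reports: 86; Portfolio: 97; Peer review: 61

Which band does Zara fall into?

Problem sets score 83 ≥ 45: minimum met.
Weighted total:
  Oral exam 86.5 × 0.12 = 10.38
  Participation 76 × 0.21 = 15.96
  Problem sets 83 × 0.09 = 7.47
  Lab reports 86 × 0.19 = 16.34
  Portfolio 97 × 0.08 = 7.76
  Peer review 61 × 0.31 = 18.91
Sum = 76.82
76.82 is ≥ 61 and < 84 → Meets

Meets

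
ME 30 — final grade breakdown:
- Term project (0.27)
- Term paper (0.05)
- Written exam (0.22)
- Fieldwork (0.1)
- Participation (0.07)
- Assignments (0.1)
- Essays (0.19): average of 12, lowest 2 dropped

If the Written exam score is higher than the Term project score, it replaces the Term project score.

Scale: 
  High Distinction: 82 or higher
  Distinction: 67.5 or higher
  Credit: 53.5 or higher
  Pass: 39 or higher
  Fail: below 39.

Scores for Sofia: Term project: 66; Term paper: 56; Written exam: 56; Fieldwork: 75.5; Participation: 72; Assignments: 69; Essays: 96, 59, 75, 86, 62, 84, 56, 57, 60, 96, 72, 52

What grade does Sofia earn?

Credit

Essays: drop 52, 56 → average of remaining 10 = 747/10 = 74.7
Written exam (56) ≤ Term project (66), so Term project stays at 66.
Weighted total:
  Term project 66 × 0.27 = 17.82
  Term paper 56 × 0.05 = 2.8
  Written exam 56 × 0.22 = 12.32
  Fieldwork 75.5 × 0.1 = 7.55
  Participation 72 × 0.07 = 5.04
  Assignments 69 × 0.1 = 6.9
  Essays 74.7 × 0.19 = 14.193
Sum = 66.623
66.623 is ≥ 53.5 and < 67.5 → Credit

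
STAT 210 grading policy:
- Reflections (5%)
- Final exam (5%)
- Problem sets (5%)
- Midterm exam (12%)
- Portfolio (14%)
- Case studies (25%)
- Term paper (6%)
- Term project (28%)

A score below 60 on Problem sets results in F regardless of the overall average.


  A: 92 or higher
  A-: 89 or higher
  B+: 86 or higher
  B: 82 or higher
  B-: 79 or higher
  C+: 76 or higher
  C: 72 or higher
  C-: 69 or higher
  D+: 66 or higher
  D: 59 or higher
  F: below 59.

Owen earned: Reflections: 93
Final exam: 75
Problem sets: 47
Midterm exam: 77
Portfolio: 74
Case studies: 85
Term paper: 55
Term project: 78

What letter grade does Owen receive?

F

Problem sets score 47 < 60: minimum not met.
Weighted total:
  Reflections 93 × 0.05 = 4.65
  Final exam 75 × 0.05 = 3.75
  Problem sets 47 × 0.05 = 2.35
  Midterm exam 77 × 0.12 = 9.24
  Portfolio 74 × 0.14 = 10.36
  Case studies 85 × 0.25 = 21.25
  Term paper 55 × 0.06 = 3.3
  Term project 78 × 0.28 = 21.84
Sum = 76.74
Because the Problem sets minimum was not met, the result is F.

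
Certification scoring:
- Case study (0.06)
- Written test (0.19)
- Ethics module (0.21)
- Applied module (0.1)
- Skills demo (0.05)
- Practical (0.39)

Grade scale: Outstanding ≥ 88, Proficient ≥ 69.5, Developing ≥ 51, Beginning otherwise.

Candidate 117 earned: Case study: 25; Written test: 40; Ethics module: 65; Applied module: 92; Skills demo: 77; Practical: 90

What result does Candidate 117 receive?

Proficient

Weighted total:
  Case study 25 × 0.06 = 1.5
  Written test 40 × 0.19 = 7.6
  Ethics module 65 × 0.21 = 13.65
  Applied module 92 × 0.1 = 9.2
  Skills demo 77 × 0.05 = 3.85
  Practical 90 × 0.39 = 35.1
Sum = 70.9
70.9 is ≥ 69.5 and < 88 → Proficient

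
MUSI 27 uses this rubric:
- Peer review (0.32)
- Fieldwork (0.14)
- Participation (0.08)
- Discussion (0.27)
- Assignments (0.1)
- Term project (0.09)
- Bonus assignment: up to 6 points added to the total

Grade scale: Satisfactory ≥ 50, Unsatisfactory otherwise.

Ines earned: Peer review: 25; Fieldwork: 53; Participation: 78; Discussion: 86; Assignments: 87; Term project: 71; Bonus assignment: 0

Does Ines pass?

Satisfactory

Weighted total:
  Peer review 25 × 0.32 = 8
  Fieldwork 53 × 0.14 = 7.42
  Participation 78 × 0.08 = 6.24
  Discussion 86 × 0.27 = 23.22
  Assignments 87 × 0.1 = 8.7
  Term project 71 × 0.09 = 6.39
Sum = 59.97
Bonus assignment: 59.97 + 0 = 59.97
59.97 ≥ 50 → Satisfactory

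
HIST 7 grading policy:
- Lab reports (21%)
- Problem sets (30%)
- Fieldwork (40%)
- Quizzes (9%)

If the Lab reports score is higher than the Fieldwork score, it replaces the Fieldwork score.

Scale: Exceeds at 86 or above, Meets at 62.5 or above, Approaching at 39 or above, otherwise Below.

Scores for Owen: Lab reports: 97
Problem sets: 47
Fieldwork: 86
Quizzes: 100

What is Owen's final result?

Meets

Lab reports (97) > Fieldwork (86), so Fieldwork counts as 97.
Weighted total:
  Lab reports 97 × 0.21 = 20.37
  Problem sets 47 × 0.3 = 14.1
  Fieldwork 97 × 0.4 = 38.8
  Quizzes 100 × 0.09 = 9
Sum = 82.27
82.27 is ≥ 62.5 and < 86 → Meets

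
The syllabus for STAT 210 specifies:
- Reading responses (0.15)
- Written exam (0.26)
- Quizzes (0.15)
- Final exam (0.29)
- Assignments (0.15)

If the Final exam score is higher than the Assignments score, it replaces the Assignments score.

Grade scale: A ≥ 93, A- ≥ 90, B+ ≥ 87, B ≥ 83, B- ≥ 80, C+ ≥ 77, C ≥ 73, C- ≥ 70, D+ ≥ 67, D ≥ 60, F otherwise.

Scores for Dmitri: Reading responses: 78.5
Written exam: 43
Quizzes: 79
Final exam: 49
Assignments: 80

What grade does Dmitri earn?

Final exam (49) ≤ Assignments (80), so Assignments stays at 80.
Weighted total:
  Reading responses 78.5 × 0.15 = 11.775
  Written exam 43 × 0.26 = 11.18
  Quizzes 79 × 0.15 = 11.85
  Final exam 49 × 0.29 = 14.21
  Assignments 80 × 0.15 = 12
Sum = 61.015
61.015 is ≥ 60 and < 67 → D

D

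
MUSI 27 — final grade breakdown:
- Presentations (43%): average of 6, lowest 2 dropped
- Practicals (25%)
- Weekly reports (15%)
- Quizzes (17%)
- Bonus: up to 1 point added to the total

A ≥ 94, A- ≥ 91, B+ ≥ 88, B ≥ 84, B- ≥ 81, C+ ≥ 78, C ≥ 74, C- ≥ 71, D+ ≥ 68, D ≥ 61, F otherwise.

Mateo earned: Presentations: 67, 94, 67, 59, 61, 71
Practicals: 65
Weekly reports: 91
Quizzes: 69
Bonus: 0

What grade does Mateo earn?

Presentations: drop 59, 61 → average of remaining 4 = 299/4 = 74.75
Weighted total:
  Presentations 74.75 × 0.43 = 32.1425
  Practicals 65 × 0.25 = 16.25
  Weekly reports 91 × 0.15 = 13.65
  Quizzes 69 × 0.17 = 11.73
Sum = 73.7725
Bonus: 73.7725 + 0 = 73.7725
73.7725 is ≥ 71 and < 74 → C-

C-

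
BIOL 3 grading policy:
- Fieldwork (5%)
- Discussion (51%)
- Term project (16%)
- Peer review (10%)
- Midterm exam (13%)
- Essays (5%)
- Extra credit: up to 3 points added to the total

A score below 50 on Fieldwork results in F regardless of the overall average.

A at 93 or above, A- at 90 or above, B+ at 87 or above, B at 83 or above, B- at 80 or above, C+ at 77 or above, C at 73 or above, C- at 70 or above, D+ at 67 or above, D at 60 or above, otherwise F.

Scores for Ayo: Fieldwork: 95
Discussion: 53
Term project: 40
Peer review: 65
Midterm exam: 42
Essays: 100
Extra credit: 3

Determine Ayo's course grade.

F

Fieldwork score 95 ≥ 50: minimum met.
Weighted total:
  Fieldwork 95 × 0.05 = 4.75
  Discussion 53 × 0.51 = 27.03
  Term project 40 × 0.16 = 6.4
  Peer review 65 × 0.1 = 6.5
  Midterm exam 42 × 0.13 = 5.46
  Essays 100 × 0.05 = 5
Sum = 55.14
Extra credit: 55.14 + 3 = 58.14
58.14 < 60 → F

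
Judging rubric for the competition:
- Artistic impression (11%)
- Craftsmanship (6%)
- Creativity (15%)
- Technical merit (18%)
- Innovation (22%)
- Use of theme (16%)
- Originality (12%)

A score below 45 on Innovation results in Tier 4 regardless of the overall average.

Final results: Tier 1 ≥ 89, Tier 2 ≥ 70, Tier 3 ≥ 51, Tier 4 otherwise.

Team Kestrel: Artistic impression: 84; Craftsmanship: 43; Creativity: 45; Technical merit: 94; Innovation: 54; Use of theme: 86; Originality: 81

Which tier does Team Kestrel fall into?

Innovation score 54 ≥ 45: minimum met.
Weighted total:
  Artistic impression 84 × 0.11 = 9.24
  Craftsmanship 43 × 0.06 = 2.58
  Creativity 45 × 0.15 = 6.75
  Technical merit 94 × 0.18 = 16.92
  Innovation 54 × 0.22 = 11.88
  Use of theme 86 × 0.16 = 13.76
  Originality 81 × 0.12 = 9.72
Sum = 70.85
70.85 is ≥ 70 and < 89 → Tier 2

Tier 2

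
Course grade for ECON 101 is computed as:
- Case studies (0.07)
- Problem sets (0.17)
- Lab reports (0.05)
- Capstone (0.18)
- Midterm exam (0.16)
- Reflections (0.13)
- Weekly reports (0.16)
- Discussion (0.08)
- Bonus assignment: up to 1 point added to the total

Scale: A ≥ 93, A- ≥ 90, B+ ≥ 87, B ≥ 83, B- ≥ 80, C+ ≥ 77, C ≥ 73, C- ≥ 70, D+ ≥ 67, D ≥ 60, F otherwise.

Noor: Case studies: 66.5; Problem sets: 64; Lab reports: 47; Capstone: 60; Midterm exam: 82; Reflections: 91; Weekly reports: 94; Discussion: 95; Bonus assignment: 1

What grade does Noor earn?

C+

Weighted total:
  Case studies 66.5 × 0.07 = 4.655
  Problem sets 64 × 0.17 = 10.88
  Lab reports 47 × 0.05 = 2.35
  Capstone 60 × 0.18 = 10.8
  Midterm exam 82 × 0.16 = 13.12
  Reflections 91 × 0.13 = 11.83
  Weekly reports 94 × 0.16 = 15.04
  Discussion 95 × 0.08 = 7.6
Sum = 76.275
Bonus assignment: 76.275 + 1 = 77.275
77.275 is ≥ 77 and < 80 → C+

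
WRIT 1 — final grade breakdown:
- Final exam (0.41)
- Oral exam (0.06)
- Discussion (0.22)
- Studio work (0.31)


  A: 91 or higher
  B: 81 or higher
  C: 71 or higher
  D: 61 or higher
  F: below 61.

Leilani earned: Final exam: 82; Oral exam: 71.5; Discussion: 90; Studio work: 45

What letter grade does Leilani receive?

Weighted total:
  Final exam 82 × 0.41 = 33.62
  Oral exam 71.5 × 0.06 = 4.29
  Discussion 90 × 0.22 = 19.8
  Studio work 45 × 0.31 = 13.95
Sum = 71.66
71.66 is ≥ 71 and < 81 → C

C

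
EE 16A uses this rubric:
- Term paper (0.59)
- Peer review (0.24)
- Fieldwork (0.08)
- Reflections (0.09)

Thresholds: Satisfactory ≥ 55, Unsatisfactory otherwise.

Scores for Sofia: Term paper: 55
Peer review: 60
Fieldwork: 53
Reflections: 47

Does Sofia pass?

Satisfactory

Weighted total:
  Term paper 55 × 0.59 = 32.45
  Peer review 60 × 0.24 = 14.4
  Fieldwork 53 × 0.08 = 4.24
  Reflections 47 × 0.09 = 4.23
Sum = 55.32
55.32 ≥ 55 → Satisfactory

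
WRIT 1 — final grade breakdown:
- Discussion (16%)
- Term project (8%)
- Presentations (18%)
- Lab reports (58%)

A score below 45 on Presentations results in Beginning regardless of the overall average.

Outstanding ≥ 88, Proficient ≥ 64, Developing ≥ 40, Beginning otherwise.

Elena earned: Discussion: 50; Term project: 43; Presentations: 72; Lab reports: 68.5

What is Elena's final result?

Proficient

Presentations score 72 ≥ 45: minimum met.
Weighted total:
  Discussion 50 × 0.16 = 8
  Term project 43 × 0.08 = 3.44
  Presentations 72 × 0.18 = 12.96
  Lab reports 68.5 × 0.58 = 39.73
Sum = 64.13
64.13 is ≥ 64 and < 88 → Proficient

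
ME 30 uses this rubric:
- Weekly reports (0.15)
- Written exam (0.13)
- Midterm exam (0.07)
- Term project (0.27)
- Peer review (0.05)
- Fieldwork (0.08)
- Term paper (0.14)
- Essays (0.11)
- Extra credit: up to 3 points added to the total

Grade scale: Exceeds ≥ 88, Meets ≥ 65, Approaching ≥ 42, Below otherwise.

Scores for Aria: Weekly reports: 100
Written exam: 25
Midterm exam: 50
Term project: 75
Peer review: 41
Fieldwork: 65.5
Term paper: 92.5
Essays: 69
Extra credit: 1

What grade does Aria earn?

Weighted total:
  Weekly reports 100 × 0.15 = 15
  Written exam 25 × 0.13 = 3.25
  Midterm exam 50 × 0.07 = 3.5
  Term project 75 × 0.27 = 20.25
  Peer review 41 × 0.05 = 2.05
  Fieldwork 65.5 × 0.08 = 5.24
  Term paper 92.5 × 0.14 = 12.95
  Essays 69 × 0.11 = 7.59
Sum = 69.83
Extra credit: 69.83 + 1 = 70.83
70.83 is ≥ 65 and < 88 → Meets

Meets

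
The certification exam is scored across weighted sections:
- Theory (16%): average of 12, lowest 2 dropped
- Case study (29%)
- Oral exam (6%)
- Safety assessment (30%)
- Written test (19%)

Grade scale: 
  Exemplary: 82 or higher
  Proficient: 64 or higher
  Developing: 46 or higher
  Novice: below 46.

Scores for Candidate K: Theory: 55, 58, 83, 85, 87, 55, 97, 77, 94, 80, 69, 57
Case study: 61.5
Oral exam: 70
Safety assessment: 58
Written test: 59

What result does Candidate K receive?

Developing

Theory: drop 55, 55 → average of remaining 10 = 787/10 = 78.7
Weighted total:
  Theory 78.7 × 0.16 = 12.592
  Case study 61.5 × 0.29 = 17.835
  Oral exam 70 × 0.06 = 4.2
  Safety assessment 58 × 0.3 = 17.4
  Written test 59 × 0.19 = 11.21
Sum = 63.237
63.237 is ≥ 46 and < 64 → Developing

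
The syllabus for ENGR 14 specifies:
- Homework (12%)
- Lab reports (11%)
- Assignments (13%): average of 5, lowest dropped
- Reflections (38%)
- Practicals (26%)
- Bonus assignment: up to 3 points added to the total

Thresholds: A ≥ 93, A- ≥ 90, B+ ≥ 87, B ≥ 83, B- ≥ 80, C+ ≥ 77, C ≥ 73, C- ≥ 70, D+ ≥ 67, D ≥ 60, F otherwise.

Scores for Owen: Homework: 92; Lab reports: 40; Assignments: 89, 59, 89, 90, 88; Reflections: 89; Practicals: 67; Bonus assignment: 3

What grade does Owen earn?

Assignments: drop 59 → average of remaining 4 = 356/4 = 89
Weighted total:
  Homework 92 × 0.12 = 11.04
  Lab reports 40 × 0.11 = 4.4
  Assignments 89 × 0.13 = 11.57
  Reflections 89 × 0.38 = 33.82
  Practicals 67 × 0.26 = 17.42
Sum = 78.25
Bonus assignment: 78.25 + 3 = 81.25
81.25 is ≥ 80 and < 83 → B-

B-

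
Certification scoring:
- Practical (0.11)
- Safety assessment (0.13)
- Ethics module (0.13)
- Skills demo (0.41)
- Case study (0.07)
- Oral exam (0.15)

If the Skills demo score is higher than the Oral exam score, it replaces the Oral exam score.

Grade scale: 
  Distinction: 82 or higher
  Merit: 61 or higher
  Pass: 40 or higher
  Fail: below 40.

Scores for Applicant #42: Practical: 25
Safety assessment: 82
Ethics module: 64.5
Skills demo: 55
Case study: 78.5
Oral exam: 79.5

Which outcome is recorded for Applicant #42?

Skills demo (55) ≤ Oral exam (79.5), so Oral exam stays at 79.5.
Weighted total:
  Practical 25 × 0.11 = 2.75
  Safety assessment 82 × 0.13 = 10.66
  Ethics module 64.5 × 0.13 = 8.385
  Skills demo 55 × 0.41 = 22.55
  Case study 78.5 × 0.07 = 5.495
  Oral exam 79.5 × 0.15 = 11.925
Sum = 61.765
61.765 is ≥ 61 and < 82 → Merit

Merit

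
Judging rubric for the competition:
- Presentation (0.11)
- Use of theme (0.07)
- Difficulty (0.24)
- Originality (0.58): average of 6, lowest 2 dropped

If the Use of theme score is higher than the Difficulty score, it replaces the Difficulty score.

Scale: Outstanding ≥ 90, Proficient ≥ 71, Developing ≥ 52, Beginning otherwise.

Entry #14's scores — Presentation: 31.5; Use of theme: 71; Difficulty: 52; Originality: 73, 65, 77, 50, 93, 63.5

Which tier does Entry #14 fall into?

Developing

Originality: drop 50, 63.5 → average of remaining 4 = 308/4 = 77
Use of theme (71) > Difficulty (52), so Difficulty counts as 71.
Weighted total:
  Presentation 31.5 × 0.11 = 3.465
  Use of theme 71 × 0.07 = 4.97
  Difficulty 71 × 0.24 = 17.04
  Originality 77 × 0.58 = 44.66
Sum = 70.135
70.135 is ≥ 52 and < 71 → Developing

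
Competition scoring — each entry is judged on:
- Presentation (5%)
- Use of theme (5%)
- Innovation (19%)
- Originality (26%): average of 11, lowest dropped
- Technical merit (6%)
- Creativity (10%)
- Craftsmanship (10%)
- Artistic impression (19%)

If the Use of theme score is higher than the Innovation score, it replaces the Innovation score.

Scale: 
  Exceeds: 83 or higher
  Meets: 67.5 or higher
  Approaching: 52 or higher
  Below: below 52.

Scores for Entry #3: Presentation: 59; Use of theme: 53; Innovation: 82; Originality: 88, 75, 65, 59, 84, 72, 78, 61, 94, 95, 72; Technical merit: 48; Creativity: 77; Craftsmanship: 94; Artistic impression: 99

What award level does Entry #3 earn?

Meets

Originality: drop 59 → average of remaining 10 = 784/10 = 78.4
Use of theme (53) ≤ Innovation (82), so Innovation stays at 82.
Weighted total:
  Presentation 59 × 0.05 = 2.95
  Use of theme 53 × 0.05 = 2.65
  Innovation 82 × 0.19 = 15.58
  Originality 78.4 × 0.26 = 20.384
  Technical merit 48 × 0.06 = 2.88
  Creativity 77 × 0.1 = 7.7
  Craftsmanship 94 × 0.1 = 9.4
  Artistic impression 99 × 0.19 = 18.81
Sum = 80.354
80.354 is ≥ 67.5 and < 83 → Meets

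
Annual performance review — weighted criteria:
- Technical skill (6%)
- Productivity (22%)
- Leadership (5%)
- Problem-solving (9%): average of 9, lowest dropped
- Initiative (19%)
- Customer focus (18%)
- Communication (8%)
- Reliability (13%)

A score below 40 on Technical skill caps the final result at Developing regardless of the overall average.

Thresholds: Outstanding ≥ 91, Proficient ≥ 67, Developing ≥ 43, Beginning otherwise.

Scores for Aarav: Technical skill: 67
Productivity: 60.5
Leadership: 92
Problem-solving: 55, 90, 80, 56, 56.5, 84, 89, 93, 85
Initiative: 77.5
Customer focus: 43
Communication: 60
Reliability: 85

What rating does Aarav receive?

Problem-solving: drop 55 → average of remaining 8 = 633.5/8 = 79.1875
Technical skill score 67 ≥ 40: minimum met.
Weighted total:
  Technical skill 67 × 0.06 = 4.02
  Productivity 60.5 × 0.22 = 13.31
  Leadership 92 × 0.05 = 4.6
  Problem-solving 79.1875 × 0.09 = 7.126875
  Initiative 77.5 × 0.19 = 14.725
  Customer focus 43 × 0.18 = 7.74
  Communication 60 × 0.08 = 4.8
  Reliability 85 × 0.13 = 11.05
Sum = 67.371875
67.371875 is ≥ 67 and < 91 → Proficient

Proficient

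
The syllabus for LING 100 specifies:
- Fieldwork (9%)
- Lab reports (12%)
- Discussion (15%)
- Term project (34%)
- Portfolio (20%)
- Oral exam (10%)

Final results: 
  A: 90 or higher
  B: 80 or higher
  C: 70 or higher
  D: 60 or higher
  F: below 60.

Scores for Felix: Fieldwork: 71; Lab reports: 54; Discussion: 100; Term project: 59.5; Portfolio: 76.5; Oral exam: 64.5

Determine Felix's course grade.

Weighted total:
  Fieldwork 71 × 0.09 = 6.39
  Lab reports 54 × 0.12 = 6.48
  Discussion 100 × 0.15 = 15
  Term project 59.5 × 0.34 = 20.23
  Portfolio 76.5 × 0.2 = 15.3
  Oral exam 64.5 × 0.1 = 6.45
Sum = 69.85
69.85 is ≥ 60 and < 70 → D

D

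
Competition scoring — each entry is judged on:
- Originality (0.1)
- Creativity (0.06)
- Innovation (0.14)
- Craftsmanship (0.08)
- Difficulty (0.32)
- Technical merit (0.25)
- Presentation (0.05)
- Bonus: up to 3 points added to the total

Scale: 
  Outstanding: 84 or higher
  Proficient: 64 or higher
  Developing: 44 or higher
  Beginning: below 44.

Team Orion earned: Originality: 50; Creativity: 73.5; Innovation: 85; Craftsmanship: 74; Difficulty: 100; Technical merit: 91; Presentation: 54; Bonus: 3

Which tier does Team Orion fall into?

Weighted total:
  Originality 50 × 0.1 = 5
  Creativity 73.5 × 0.06 = 4.41
  Innovation 85 × 0.14 = 11.9
  Craftsmanship 74 × 0.08 = 5.92
  Difficulty 100 × 0.32 = 32
  Technical merit 91 × 0.25 = 22.75
  Presentation 54 × 0.05 = 2.7
Sum = 84.68
Bonus: 84.68 + 3 = 87.68
87.68 ≥ 84 → Outstanding

Outstanding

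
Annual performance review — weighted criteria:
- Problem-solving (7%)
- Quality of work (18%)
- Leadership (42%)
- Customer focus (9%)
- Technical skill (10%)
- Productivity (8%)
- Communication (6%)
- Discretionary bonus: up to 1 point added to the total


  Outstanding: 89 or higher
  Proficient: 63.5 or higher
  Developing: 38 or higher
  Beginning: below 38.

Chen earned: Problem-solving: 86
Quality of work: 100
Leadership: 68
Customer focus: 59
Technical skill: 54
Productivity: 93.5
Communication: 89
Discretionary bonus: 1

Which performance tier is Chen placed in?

Proficient

Weighted total:
  Problem-solving 86 × 0.07 = 6.02
  Quality of work 100 × 0.18 = 18
  Leadership 68 × 0.42 = 28.56
  Customer focus 59 × 0.09 = 5.31
  Technical skill 54 × 0.1 = 5.4
  Productivity 93.5 × 0.08 = 7.48
  Communication 89 × 0.06 = 5.34
Sum = 76.11
Discretionary bonus: 76.11 + 1 = 77.11
77.11 is ≥ 63.5 and < 89 → Proficient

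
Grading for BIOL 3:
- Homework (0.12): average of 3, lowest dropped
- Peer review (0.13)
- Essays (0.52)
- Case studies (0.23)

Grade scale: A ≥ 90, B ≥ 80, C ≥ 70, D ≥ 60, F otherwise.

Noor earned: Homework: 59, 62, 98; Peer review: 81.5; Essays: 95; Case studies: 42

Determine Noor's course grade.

Homework: drop 59 → average of remaining 2 = 160/2 = 80
Weighted total:
  Homework 80 × 0.12 = 9.6
  Peer review 81.5 × 0.13 = 10.595
  Essays 95 × 0.52 = 49.4
  Case studies 42 × 0.23 = 9.66
Sum = 79.255
79.255 is ≥ 70 and < 80 → C

C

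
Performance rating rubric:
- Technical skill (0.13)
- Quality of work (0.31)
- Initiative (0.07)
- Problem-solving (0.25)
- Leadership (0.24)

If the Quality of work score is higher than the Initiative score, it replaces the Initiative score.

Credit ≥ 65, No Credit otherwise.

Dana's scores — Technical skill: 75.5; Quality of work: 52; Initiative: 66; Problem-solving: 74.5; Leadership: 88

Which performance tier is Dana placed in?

Quality of work (52) ≤ Initiative (66), so Initiative stays at 66.
Weighted total:
  Technical skill 75.5 × 0.13 = 9.815
  Quality of work 52 × 0.31 = 16.12
  Initiative 66 × 0.07 = 4.62
  Problem-solving 74.5 × 0.25 = 18.625
  Leadership 88 × 0.24 = 21.12
Sum = 70.3
70.3 ≥ 65 → Credit

Credit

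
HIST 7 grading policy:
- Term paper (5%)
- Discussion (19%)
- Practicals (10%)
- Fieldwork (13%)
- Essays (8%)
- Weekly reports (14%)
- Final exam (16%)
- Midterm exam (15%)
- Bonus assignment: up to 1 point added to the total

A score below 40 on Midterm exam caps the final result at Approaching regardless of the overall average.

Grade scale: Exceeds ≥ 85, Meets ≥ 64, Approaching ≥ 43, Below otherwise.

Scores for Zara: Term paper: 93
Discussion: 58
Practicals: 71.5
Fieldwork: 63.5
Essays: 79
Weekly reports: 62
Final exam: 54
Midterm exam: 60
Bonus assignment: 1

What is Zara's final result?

Meets

Midterm exam score 60 ≥ 40: minimum met.
Weighted total:
  Term paper 93 × 0.05 = 4.65
  Discussion 58 × 0.19 = 11.02
  Practicals 71.5 × 0.1 = 7.15
  Fieldwork 63.5 × 0.13 = 8.255
  Essays 79 × 0.08 = 6.32
  Weekly reports 62 × 0.14 = 8.68
  Final exam 54 × 0.16 = 8.64
  Midterm exam 60 × 0.15 = 9
Sum = 63.715
Bonus assignment: 63.715 + 1 = 64.715
64.715 is ≥ 64 and < 85 → Meets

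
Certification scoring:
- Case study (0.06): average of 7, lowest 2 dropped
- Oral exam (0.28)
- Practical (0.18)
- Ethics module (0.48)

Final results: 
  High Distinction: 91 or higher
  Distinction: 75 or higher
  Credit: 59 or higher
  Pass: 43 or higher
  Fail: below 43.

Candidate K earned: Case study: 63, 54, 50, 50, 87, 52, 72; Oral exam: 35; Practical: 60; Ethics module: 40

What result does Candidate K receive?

Pass

Case study: drop 50, 50 → average of remaining 5 = 328/5 = 65.6
Weighted total:
  Case study 65.6 × 0.06 = 3.936
  Oral exam 35 × 0.28 = 9.8
  Practical 60 × 0.18 = 10.8
  Ethics module 40 × 0.48 = 19.2
Sum = 43.736
43.736 is ≥ 43 and < 59 → Pass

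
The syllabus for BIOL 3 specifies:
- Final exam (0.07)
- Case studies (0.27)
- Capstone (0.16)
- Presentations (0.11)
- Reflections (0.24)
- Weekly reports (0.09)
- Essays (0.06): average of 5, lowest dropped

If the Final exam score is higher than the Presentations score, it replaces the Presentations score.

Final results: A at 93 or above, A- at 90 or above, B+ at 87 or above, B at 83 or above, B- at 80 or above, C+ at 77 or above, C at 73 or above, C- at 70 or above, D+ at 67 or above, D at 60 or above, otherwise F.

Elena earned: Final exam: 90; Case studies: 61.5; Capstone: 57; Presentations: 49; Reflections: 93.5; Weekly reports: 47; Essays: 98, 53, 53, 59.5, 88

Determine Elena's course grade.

Essays: drop 53 → average of remaining 4 = 298.5/4 = 74.625
Final exam (90) > Presentations (49), so Presentations counts as 90.
Weighted total:
  Final exam 90 × 0.07 = 6.3
  Case studies 61.5 × 0.27 = 16.605
  Capstone 57 × 0.16 = 9.12
  Presentations 90 × 0.11 = 9.9
  Reflections 93.5 × 0.24 = 22.44
  Weekly reports 47 × 0.09 = 4.23
  Essays 74.625 × 0.06 = 4.4775
Sum = 73.0725
73.0725 is ≥ 73 and < 77 → C

C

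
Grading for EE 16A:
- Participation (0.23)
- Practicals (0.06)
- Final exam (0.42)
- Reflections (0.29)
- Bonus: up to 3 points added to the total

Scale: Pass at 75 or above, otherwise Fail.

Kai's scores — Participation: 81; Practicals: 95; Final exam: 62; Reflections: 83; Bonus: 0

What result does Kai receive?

Fail

Weighted total:
  Participation 81 × 0.23 = 18.63
  Practicals 95 × 0.06 = 5.7
  Final exam 62 × 0.42 = 26.04
  Reflections 83 × 0.29 = 24.07
Sum = 74.44
Bonus: 74.44 + 0 = 74.44
74.44 < 75 → Fail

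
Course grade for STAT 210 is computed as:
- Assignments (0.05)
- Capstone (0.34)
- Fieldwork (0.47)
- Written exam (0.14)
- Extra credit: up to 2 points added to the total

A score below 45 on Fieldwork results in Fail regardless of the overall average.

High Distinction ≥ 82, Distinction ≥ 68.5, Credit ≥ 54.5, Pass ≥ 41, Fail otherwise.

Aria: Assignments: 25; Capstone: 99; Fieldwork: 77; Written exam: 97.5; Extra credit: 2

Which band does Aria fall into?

Fieldwork score 77 ≥ 45: minimum met.
Weighted total:
  Assignments 25 × 0.05 = 1.25
  Capstone 99 × 0.34 = 33.66
  Fieldwork 77 × 0.47 = 36.19
  Written exam 97.5 × 0.14 = 13.65
Sum = 84.75
Extra credit: 84.75 + 2 = 86.75
86.75 ≥ 82 → High Distinction

High Distinction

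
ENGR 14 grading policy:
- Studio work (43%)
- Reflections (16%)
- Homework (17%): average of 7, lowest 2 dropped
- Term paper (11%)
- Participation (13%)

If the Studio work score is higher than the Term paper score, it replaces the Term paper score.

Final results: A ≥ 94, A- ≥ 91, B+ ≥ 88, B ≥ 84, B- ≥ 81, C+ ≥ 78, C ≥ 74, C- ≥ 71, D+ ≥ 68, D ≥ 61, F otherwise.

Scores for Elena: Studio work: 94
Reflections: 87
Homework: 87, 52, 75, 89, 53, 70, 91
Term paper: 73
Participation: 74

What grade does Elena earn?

Homework: drop 52, 53 → average of remaining 5 = 412/5 = 82.4
Studio work (94) > Term paper (73), so Term paper counts as 94.
Weighted total:
  Studio work 94 × 0.43 = 40.42
  Reflections 87 × 0.16 = 13.92
  Homework 82.4 × 0.17 = 14.008
  Term paper 94 × 0.11 = 10.34
  Participation 74 × 0.13 = 9.62
Sum = 88.308
88.308 is ≥ 88 and < 91 → B+

B+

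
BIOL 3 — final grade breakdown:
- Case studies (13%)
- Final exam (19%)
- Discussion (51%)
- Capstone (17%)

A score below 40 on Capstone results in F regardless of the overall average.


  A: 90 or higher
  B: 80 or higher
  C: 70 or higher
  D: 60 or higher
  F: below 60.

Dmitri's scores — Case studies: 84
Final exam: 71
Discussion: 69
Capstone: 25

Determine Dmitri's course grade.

Capstone score 25 < 40: minimum not met.
Weighted total:
  Case studies 84 × 0.13 = 10.92
  Final exam 71 × 0.19 = 13.49
  Discussion 69 × 0.51 = 35.19
  Capstone 25 × 0.17 = 4.25
Sum = 63.85
Because the Capstone minimum was not met, the result is F.

F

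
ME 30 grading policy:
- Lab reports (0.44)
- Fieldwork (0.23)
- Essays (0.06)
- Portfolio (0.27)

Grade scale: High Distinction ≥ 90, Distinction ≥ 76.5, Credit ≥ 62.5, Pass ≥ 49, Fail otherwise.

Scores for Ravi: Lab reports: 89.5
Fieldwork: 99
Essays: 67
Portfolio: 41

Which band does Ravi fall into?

Distinction

Weighted total:
  Lab reports 89.5 × 0.44 = 39.38
  Fieldwork 99 × 0.23 = 22.77
  Essays 67 × 0.06 = 4.02
  Portfolio 41 × 0.27 = 11.07
Sum = 77.24
77.24 is ≥ 76.5 and < 90 → Distinction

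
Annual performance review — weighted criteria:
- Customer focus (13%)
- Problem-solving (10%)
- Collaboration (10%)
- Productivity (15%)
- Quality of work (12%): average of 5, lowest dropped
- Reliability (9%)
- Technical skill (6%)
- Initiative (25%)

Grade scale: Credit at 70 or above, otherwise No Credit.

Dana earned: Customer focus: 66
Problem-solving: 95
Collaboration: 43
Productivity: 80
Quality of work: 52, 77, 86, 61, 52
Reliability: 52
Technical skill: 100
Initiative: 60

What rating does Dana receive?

No Credit

Quality of work: drop 52 → average of remaining 4 = 276/4 = 69
Weighted total:
  Customer focus 66 × 0.13 = 8.58
  Problem-solving 95 × 0.1 = 9.5
  Collaboration 43 × 0.1 = 4.3
  Productivity 80 × 0.15 = 12
  Quality of work 69 × 0.12 = 8.28
  Reliability 52 × 0.09 = 4.68
  Technical skill 100 × 0.06 = 6
  Initiative 60 × 0.25 = 15
Sum = 68.34
68.34 < 70 → No Credit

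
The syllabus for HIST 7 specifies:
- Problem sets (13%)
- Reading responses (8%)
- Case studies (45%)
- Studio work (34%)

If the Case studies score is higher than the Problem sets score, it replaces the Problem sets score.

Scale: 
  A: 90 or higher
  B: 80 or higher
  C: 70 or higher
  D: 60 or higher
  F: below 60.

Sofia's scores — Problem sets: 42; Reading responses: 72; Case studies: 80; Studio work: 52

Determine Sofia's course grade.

Case studies (80) > Problem sets (42), so Problem sets counts as 80.
Weighted total:
  Problem sets 80 × 0.13 = 10.4
  Reading responses 72 × 0.08 = 5.76
  Case studies 80 × 0.45 = 36
  Studio work 52 × 0.34 = 17.68
Sum = 69.84
69.84 is ≥ 60 and < 70 → D

D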